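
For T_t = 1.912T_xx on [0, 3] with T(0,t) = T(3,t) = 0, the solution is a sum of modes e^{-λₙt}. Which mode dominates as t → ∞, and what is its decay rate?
Eigenvalues: λₙ = 1.912n²π²/3².
First three modes:
  n=1: λ₁ = 1.912π²/3² ≈ 2.097
  n=2: λ₂ = 7.648π²/3² ≈ 8.387 (4× faster decay)
  n=3: λ₃ = 17.208π²/3² ≈ 18.871 (9× faster decay)
As t → ∞, higher modes decay exponentially faster. The n=1 mode dominates: T ~ c₁ sin(πx/3) e^{-λ₁t}.
Decay rate: λ₁ = 1.912π²/3² ≈ 2.097.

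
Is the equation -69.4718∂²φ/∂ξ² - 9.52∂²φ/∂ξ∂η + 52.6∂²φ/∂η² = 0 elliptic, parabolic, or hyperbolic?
Computing B² - 4AC with A = -69.4718, B = -9.52, C = 52.6: discriminant = 14707.49712 (positive). Answer: hyperbolic.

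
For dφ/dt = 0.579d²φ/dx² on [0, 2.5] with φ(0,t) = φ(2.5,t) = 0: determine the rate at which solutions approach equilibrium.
Eigenvalues: λₙ = 0.579n²π²/2.5².
First three modes:
  n=1: λ₁ = 0.579π²/2.5² ≈ 0.914
  n=2: λ₂ = 2.316π²/2.5² ≈ 3.657 (4× faster decay)
  n=3: λ₃ = 5.211π²/2.5² ≈ 8.229 (9× faster decay)
As t → ∞, higher modes decay exponentially faster. The n=1 mode dominates: φ ~ c₁ sin(πx/2.5) e^{-λ₁t}.
Decay rate: λ₁ = 0.579π²/2.5² ≈ 0.914.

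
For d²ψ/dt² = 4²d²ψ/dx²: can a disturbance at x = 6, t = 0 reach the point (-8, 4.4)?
Yes. The domain of dependence is [-25.6, 9.6], and 6 ∈ [-25.6, 9.6].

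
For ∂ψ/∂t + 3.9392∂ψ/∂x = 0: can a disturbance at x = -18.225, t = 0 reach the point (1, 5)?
No. Only data at x = -18.696 affects (1, 5). Advection has one-way propagation along characteristics.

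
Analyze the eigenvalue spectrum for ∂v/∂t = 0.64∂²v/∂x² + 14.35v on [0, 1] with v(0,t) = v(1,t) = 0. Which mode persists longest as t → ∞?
Eigenvalues: λₙ = 0.64n²π²/1² - 14.35.
First three modes:
  n=1: λ₁ = 0.64π² - 14.35 ≈ -8.033
  n=2: λ₂ = 2.56π² - 14.35 ≈ 10.916
  n=3: λ₃ = 5.76π² - 14.35 ≈ 42.499
Since 0.64π² ≈ 6.317 < 14.35, λ₁ < 0.
The n=1 mode grows fastest (−λₙ is largest for n=1) → dominates.
Asymptotic: v ~ c₁ sin(πx/1) e^{8.033t} (exponential growth at rate −λ₁ ≈ 8.033).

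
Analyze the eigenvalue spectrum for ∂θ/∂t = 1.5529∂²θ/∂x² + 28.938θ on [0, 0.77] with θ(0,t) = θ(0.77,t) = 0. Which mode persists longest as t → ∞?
Eigenvalues: λₙ = 1.5529n²π²/0.77² - 28.938.
First three modes:
  n=1: λ₁ = 1.5529π²/0.77² - 28.938 ≈ -3.088
  n=2: λ₂ = 6.2116π²/0.77² - 28.938 ≈ 74.462
  n=3: λ₃ = 13.9761π²/0.77² - 28.938 ≈ 203.713
Since 1.5529π²/0.77² ≈ 25.85 < 28.938, λ₁ < 0.
The n=1 mode grows fastest (−λₙ is largest for n=1) → dominates.
Asymptotic: θ ~ c₁ sin(πx/0.77) e^{3.088t} (exponential growth at rate −λ₁ ≈ 3.088).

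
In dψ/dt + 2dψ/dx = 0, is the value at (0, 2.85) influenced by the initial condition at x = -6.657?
No. Only data at x = -5.7 affects (0, 2.85). Advection has one-way propagation along characteristics.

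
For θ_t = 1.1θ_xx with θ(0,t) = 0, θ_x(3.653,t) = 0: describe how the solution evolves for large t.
θ → 0. Heat escapes through the Dirichlet boundary.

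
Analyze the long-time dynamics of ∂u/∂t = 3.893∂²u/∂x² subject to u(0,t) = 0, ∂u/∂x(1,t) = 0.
Long-time behavior: u → 0. Heat escapes through the Dirichlet boundary.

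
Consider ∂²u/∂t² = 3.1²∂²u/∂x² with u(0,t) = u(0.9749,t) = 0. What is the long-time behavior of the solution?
As t → ∞, u oscillates (no decay). Energy is conserved; the solution oscillates indefinitely as standing waves.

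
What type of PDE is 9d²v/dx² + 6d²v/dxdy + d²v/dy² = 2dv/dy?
Rewriting in standard form: 9d²v/dx² + 6d²v/dxdy + d²v/dy² - 2dv/dy = 0. With A = 9, B = 6, C = 1, the discriminant is 0. This is a parabolic PDE.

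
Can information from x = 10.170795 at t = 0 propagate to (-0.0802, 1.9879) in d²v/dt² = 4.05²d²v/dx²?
No. The domain of dependence is [-8.131195, 7.970795], and 10.170795 is outside this interval.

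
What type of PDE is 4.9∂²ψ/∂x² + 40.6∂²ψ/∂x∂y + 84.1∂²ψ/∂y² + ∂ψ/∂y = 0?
With A = 4.9, B = 40.6, C = 84.1, the discriminant is 0. This is a parabolic PDE.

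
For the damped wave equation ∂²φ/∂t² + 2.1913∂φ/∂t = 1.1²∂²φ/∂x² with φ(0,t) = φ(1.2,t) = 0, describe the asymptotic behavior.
φ → 0. Damping (γ=2.1913) dissipates energy; oscillations decay exponentially.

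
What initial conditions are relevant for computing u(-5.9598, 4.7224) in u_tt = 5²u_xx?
Domain of dependence: [-29.5718, 17.6522]. Signals travel at speed 5, so data within |x - -5.9598| ≤ 5·4.7224 = 23.612 can reach the point.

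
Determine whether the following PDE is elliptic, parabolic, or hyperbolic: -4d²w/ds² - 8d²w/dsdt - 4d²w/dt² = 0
Coefficients: A = -4, B = -8, C = -4. B² - 4AC = 0, which is zero, so the equation is parabolic.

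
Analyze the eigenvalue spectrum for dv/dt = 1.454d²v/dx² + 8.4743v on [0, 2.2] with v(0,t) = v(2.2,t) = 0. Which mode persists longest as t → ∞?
Eigenvalues: λₙ = 1.454n²π²/2.2² - 8.4743.
First three modes:
  n=1: λ₁ = 1.454π²/2.2² - 8.4743 ≈ -5.509
  n=2: λ₂ = 5.816π²/2.2² - 8.4743 ≈ 3.386
  n=3: λ₃ = 13.086π²/2.2² - 8.4743 ≈ 18.21
Since 1.454π²/2.2² ≈ 2.965 < 8.4743, λ₁ < 0.
The n=1 mode grows fastest (−λₙ is largest for n=1) → dominates.
Asymptotic: v ~ c₁ sin(πx/2.2) e^{5.509t} (exponential growth at rate −λ₁ ≈ 5.509).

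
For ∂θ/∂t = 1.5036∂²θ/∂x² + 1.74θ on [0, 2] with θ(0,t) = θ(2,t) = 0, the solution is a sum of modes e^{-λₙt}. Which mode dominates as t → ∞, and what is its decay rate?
Eigenvalues: λₙ = 1.5036n²π²/2² - 1.74.
First three modes:
  n=1: λ₁ = 1.5036π²/2² - 1.74 ≈ 1.97
  n=2: λ₂ = 6.0144π²/2² - 1.74 ≈ 13.1
  n=3: λ₃ = 13.5324π²/2² - 1.74 ≈ 31.65
Since 1.5036π²/2² ≈ 3.71 > 1.74, all λₙ > 0.
The n=1 mode decays slowest → dominates as t → ∞.
Asymptotic: θ ~ c₁ sin(πx/2) e^{-λ₁t} with decay rate λ₁ ≈ 1.97.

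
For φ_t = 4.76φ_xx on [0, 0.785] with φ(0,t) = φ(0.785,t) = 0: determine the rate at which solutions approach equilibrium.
Eigenvalues: λₙ = 4.76n²π²/0.785².
First three modes:
  n=1: λ₁ = 4.76π²/0.785² ≈ 76.237
  n=2: λ₂ = 19.04π²/0.785² ≈ 304.949 (4× faster decay)
  n=3: λ₃ = 42.84π²/0.785² ≈ 686.136 (9× faster decay)
As t → ∞, higher modes decay exponentially faster. The n=1 mode dominates: φ ~ c₁ sin(πx/0.785) e^{-λ₁t}.
Decay rate: λ₁ = 4.76π²/0.785² ≈ 76.237.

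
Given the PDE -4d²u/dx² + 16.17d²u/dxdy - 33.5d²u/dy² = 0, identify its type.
The second-order coefficients are A = -4, B = 16.17, C = -33.5. Since B² - 4AC = -274.5311 < 0, this is an elliptic PDE.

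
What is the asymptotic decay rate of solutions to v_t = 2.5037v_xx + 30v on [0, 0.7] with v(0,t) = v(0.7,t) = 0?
Eigenvalues: λₙ = 2.5037n²π²/0.7² - 30.
First three modes:
  n=1: λ₁ = 2.5037π²/0.7² - 30 ≈ 20.43
  n=2: λ₂ = 10.0148π²/0.7² - 30 ≈ 171.719
  n=3: λ₃ = 22.5333π²/0.7² - 30 ≈ 423.867
Since 2.5037π²/0.7² ≈ 50.43 > 30, all λₙ > 0.
The n=1 mode decays slowest → dominates as t → ∞.
Asymptotic: v ~ c₁ sin(πx/0.7) e^{-λ₁t} with decay rate λ₁ ≈ 20.43.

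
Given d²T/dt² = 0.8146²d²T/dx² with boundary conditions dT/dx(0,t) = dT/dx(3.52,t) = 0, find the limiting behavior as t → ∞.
T oscillates about a mean that drifts linearly in t (generically unbounded; no decay). There is no damping, so the nonconstant modes persist as standing waves (energy conserved, no decay). But with Neumann conditions at both ends the constant mode has eigenvalue 0: the spatial mean M(t) of T satisfies M'' = 0, so M(t) = M(0) + M'(0)·t. Unless the initial velocity has zero mean (∫T_t(x,0)dx = 0), the solution grows linearly in t (unbounded, though not exponentially); if it does have zero mean, the solution stays bounded and simply oscillates.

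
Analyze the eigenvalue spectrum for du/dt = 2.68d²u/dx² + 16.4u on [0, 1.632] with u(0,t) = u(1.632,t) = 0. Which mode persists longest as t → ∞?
Eigenvalues: λₙ = 2.68n²π²/1.632² - 16.4.
First three modes:
  n=1: λ₁ = 2.68π²/1.632² - 16.4 ≈ -6.469
  n=2: λ₂ = 10.72π²/1.632² - 16.4 ≈ 23.324
  n=3: λ₃ = 24.12π²/1.632² - 16.4 ≈ 72.979
Since 2.68π²/1.632² ≈ 9.931 < 16.4, λ₁ < 0.
The n=1 mode grows fastest (−λₙ is largest for n=1) → dominates.
Asymptotic: u ~ c₁ sin(πx/1.632) e^{6.469t} (exponential growth at rate −λ₁ ≈ 6.469).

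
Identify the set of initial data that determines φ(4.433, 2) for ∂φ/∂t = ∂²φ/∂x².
The entire real line. The heat equation has infinite propagation speed: any initial disturbance instantly affects all points (though exponentially small far away).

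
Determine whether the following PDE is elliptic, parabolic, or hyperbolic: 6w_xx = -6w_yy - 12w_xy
Rewriting in standard form: 6w_xx + 12w_xy + 6w_yy = 0. Coefficients: A = 6, B = 12, C = 6. B² - 4AC = 0, which is zero, so the equation is parabolic.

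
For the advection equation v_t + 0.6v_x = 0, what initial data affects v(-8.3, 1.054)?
A single point: x = -8.9324. The characteristic through (-8.3, 1.054) is x - 0.6t = const, so x = -8.3 - 0.6·1.054 = -8.9324.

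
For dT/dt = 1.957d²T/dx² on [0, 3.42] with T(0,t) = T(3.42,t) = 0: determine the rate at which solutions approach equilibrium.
Eigenvalues: λₙ = 1.957n²π²/3.42².
First three modes:
  n=1: λ₁ = 1.957π²/3.42² ≈ 1.651
  n=2: λ₂ = 7.828π²/3.42² ≈ 6.605 (4× faster decay)
  n=3: λ₃ = 17.613π²/3.42² ≈ 14.862 (9× faster decay)
As t → ∞, higher modes decay exponentially faster. The n=1 mode dominates: T ~ c₁ sin(πx/3.42) e^{-λ₁t}.
Decay rate: λ₁ = 1.957π²/3.42² ≈ 1.651.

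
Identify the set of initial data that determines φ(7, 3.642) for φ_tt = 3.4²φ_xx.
Domain of dependence: [-5.3828, 19.3828]. Signals travel at speed 3.4, so data within |x - 7| ≤ 3.4·3.642 = 12.3828 can reach the point.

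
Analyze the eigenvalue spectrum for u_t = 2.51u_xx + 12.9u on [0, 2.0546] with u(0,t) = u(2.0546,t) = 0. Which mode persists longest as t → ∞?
Eigenvalues: λₙ = 2.51n²π²/2.0546² - 12.9.
First three modes:
  n=1: λ₁ = 2.51π²/2.0546² - 12.9 ≈ -7.032
  n=2: λ₂ = 10.04π²/2.0546² - 12.9 ≈ 10.574
  n=3: λ₃ = 22.59π²/2.0546² - 12.9 ≈ 39.916
Since 2.51π²/2.0546² ≈ 5.868 < 12.9, λ₁ < 0.
The n=1 mode grows fastest (−λₙ is largest for n=1) → dominates.
Asymptotic: u ~ c₁ sin(πx/2.0546) e^{7.032t} (exponential growth at rate −λ₁ ≈ 7.032).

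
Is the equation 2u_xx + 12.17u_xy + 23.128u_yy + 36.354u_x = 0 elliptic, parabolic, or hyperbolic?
Computing B² - 4AC with A = 2, B = 12.17, C = 23.128: discriminant = -36.9151 (negative). Answer: elliptic.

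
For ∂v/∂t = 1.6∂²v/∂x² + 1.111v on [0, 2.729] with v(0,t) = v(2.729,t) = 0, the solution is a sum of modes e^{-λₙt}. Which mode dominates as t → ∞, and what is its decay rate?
Eigenvalues: λₙ = 1.6n²π²/2.729² - 1.111.
First three modes:
  n=1: λ₁ = 1.6π²/2.729² - 1.111 ≈ 1.009
  n=2: λ₂ = 6.4π²/2.729² - 1.111 ≈ 7.37
  n=3: λ₃ = 14.4π²/2.729² - 1.111 ≈ 17.972
Since 1.6π²/2.729² ≈ 2.12 > 1.111, all λₙ > 0.
The n=1 mode decays slowest → dominates as t → ∞.
Asymptotic: v ~ c₁ sin(πx/2.729) e^{-λ₁t} with decay rate λ₁ ≈ 1.009.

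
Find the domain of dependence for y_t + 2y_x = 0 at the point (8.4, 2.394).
A single point: x = 3.612. The characteristic through (8.4, 2.394) is x - 2t = const, so x = 8.4 - 2·2.394 = 3.612.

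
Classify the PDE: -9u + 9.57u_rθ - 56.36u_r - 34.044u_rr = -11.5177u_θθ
Rewriting in standard form: -34.044u_rr + 9.57u_rθ + 11.5177u_θθ - 56.36u_r - 9u = 0. A = -34.044, B = 9.57, C = 11.5177. Discriminant B² - 4AC = 1660.0192152. Since 1660.0192152 > 0, hyperbolic.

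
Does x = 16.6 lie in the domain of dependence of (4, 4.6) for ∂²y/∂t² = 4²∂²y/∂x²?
Yes. The domain of dependence is [-14.4, 22.4], and 16.6 ∈ [-14.4, 22.4].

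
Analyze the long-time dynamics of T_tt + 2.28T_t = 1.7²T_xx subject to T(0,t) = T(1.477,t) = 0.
Long-time behavior: T → 0. Damping (γ=2.28) dissipates energy; oscillations decay exponentially.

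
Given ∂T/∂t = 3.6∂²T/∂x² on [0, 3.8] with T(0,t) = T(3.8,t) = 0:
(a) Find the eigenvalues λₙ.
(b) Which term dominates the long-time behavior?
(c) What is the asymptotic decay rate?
Eigenvalues: λₙ = 3.6n²π²/3.8².
First three modes:
  n=1: λ₁ = 3.6π²/3.8² ≈ 2.461
  n=2: λ₂ = 14.4π²/3.8² ≈ 9.842 (4× faster decay)
  n=3: λ₃ = 32.4π²/3.8² ≈ 22.145 (9× faster decay)
As t → ∞, higher modes decay exponentially faster. The n=1 mode dominates: T ~ c₁ sin(πx/3.8) e^{-λ₁t}.
Decay rate: λ₁ = 3.6π²/3.8² ≈ 2.461.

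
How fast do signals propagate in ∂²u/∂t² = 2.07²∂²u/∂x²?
Speed = 2.07. Information travels along characteristics x = x₀ ± 2.07t.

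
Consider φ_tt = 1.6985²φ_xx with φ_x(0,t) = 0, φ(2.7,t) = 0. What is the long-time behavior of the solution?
As t → ∞, φ oscillates (no decay). Energy is conserved; the solution oscillates indefinitely as standing waves.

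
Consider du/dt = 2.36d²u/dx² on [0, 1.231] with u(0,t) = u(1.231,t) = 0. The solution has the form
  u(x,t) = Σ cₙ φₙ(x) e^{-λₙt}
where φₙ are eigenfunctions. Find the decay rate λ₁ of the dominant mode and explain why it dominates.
Eigenvalues: λₙ = 2.36n²π²/1.231².
First three modes:
  n=1: λ₁ = 2.36π²/1.231² ≈ 15.371
  n=2: λ₂ = 9.44π²/1.231² ≈ 61.483 (4× faster decay)
  n=3: λ₃ = 21.24π²/1.231² ≈ 138.337 (9× faster decay)
As t → ∞, higher modes decay exponentially faster. The n=1 mode dominates: u ~ c₁ sin(πx/1.231) e^{-λ₁t}.
Decay rate: λ₁ = 2.36π²/1.231² ≈ 15.371.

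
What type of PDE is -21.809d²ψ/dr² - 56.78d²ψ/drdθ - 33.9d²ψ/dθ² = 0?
With A = -21.809, B = -56.78, C = -33.9, the discriminant is 266.668. This is a hyperbolic PDE.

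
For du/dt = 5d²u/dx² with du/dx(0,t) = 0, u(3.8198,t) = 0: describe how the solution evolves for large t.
u → 0. Heat escapes through the Dirichlet boundary.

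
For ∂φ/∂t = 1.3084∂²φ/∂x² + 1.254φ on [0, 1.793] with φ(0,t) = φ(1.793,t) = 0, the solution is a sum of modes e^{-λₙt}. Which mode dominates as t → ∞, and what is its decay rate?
Eigenvalues: λₙ = 1.3084n²π²/1.793² - 1.254.
First three modes:
  n=1: λ₁ = 1.3084π²/1.793² - 1.254 ≈ 2.763
  n=2: λ₂ = 5.2336π²/1.793² - 1.254 ≈ 14.813
  n=3: λ₃ = 11.7756π²/1.793² - 1.254 ≈ 34.897
Since 1.3084π²/1.793² ≈ 4.017 > 1.254, all λₙ > 0.
The n=1 mode decays slowest → dominates as t → ∞.
Asymptotic: φ ~ c₁ sin(πx/1.793) e^{-λ₁t} with decay rate λ₁ ≈ 2.763.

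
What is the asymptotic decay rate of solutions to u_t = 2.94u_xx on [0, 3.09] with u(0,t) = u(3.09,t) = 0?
Eigenvalues: λₙ = 2.94n²π²/3.09².
First three modes:
  n=1: λ₁ = 2.94π²/3.09² ≈ 3.039
  n=2: λ₂ = 11.76π²/3.09² ≈ 12.156 (4× faster decay)
  n=3: λ₃ = 26.46π²/3.09² ≈ 27.351 (9× faster decay)
As t → ∞, higher modes decay exponentially faster. The n=1 mode dominates: u ~ c₁ sin(πx/3.09) e^{-λ₁t}.
Decay rate: λ₁ = 2.94π²/3.09² ≈ 3.039.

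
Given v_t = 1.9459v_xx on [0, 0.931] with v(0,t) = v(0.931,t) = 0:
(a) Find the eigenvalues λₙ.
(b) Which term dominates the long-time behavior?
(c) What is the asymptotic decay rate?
Eigenvalues: λₙ = 1.9459n²π²/0.931².
First three modes:
  n=1: λ₁ = 1.9459π²/0.931² ≈ 22.158
  n=2: λ₂ = 7.7836π²/0.931² ≈ 88.63 (4× faster decay)
  n=3: λ₃ = 17.5131π²/0.931² ≈ 199.418 (9× faster decay)
As t → ∞, higher modes decay exponentially faster. The n=1 mode dominates: v ~ c₁ sin(πx/0.931) e^{-λ₁t}.
Decay rate: λ₁ = 1.9459π²/0.931² ≈ 22.158.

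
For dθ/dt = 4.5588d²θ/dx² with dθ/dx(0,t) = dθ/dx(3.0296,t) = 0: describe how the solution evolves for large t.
θ → constant (steady state). Heat is conserved (no flux at boundaries); solution approaches the spatial average.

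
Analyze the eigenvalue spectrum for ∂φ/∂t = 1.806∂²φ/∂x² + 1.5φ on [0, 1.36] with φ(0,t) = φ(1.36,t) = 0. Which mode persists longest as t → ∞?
Eigenvalues: λₙ = 1.806n²π²/1.36² - 1.5.
First three modes:
  n=1: λ₁ = 1.806π²/1.36² - 1.5 ≈ 8.137
  n=2: λ₂ = 7.224π²/1.36² - 1.5 ≈ 37.048
  n=3: λ₃ = 16.254π²/1.36² - 1.5 ≈ 85.233
Since 1.806π²/1.36² ≈ 9.637 > 1.5, all λₙ > 0.
The n=1 mode decays slowest → dominates as t → ∞.
Asymptotic: φ ~ c₁ sin(πx/1.36) e^{-λ₁t} with decay rate λ₁ ≈ 8.137.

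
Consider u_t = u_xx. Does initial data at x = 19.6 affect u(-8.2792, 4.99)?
Yes, for any finite x. The heat equation has infinite propagation speed, so all initial data affects all points at any t > 0.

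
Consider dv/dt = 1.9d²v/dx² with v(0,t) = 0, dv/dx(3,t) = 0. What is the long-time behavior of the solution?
As t → ∞, v → 0. Heat escapes through the Dirichlet boundary.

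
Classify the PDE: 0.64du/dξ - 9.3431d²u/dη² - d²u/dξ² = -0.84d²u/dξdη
Rewriting in standard form: -d²u/dξ² + 0.84d²u/dξdη - 9.3431d²u/dη² + 0.64du/dξ = 0. A = -1, B = 0.84, C = -9.3431. Discriminant B² - 4AC = -36.6668. Since -36.6668 < 0, elliptic.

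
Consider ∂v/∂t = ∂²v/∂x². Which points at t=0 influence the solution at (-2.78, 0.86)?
The entire real line. The heat equation has infinite propagation speed: any initial disturbance instantly affects all points (though exponentially small far away).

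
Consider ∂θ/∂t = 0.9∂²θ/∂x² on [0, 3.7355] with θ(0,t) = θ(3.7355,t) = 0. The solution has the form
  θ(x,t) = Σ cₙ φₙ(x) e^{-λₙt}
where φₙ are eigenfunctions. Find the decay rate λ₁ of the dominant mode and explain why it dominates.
Eigenvalues: λₙ = 0.9n²π²/3.7355².
First three modes:
  n=1: λ₁ = 0.9π²/3.7355² ≈ 0.637
  n=2: λ₂ = 3.6π²/3.7355² ≈ 2.546 (4× faster decay)
  n=3: λ₃ = 8.1π²/3.7355² ≈ 5.729 (9× faster decay)
As t → ∞, higher modes decay exponentially faster. The n=1 mode dominates: θ ~ c₁ sin(πx/3.7355) e^{-λ₁t}.
Decay rate: λ₁ = 0.9π²/3.7355² ≈ 0.637.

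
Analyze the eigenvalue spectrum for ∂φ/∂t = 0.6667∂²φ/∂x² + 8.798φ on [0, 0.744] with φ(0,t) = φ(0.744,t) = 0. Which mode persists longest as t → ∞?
Eigenvalues: λₙ = 0.6667n²π²/0.744² - 8.798.
First three modes:
  n=1: λ₁ = 0.6667π²/0.744² - 8.798 ≈ 3.089
  n=2: λ₂ = 2.6668π²/0.744² - 8.798 ≈ 38.751
  n=3: λ₃ = 6.0003π²/0.744² - 8.798 ≈ 98.188
Since 0.6667π²/0.744² ≈ 11.887 > 8.798, all λₙ > 0.
The n=1 mode decays slowest → dominates as t → ∞.
Asymptotic: φ ~ c₁ sin(πx/0.744) e^{-λ₁t} with decay rate λ₁ ≈ 3.089.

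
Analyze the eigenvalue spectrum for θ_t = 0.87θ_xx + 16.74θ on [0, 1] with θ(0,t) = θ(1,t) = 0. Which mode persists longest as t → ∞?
Eigenvalues: λₙ = 0.87n²π²/1² - 16.74.
First three modes:
  n=1: λ₁ = 0.87π² - 16.74 ≈ -8.153
  n=2: λ₂ = 3.48π² - 16.74 ≈ 17.606
  n=3: λ₃ = 7.83π² - 16.74 ≈ 60.539
Since 0.87π² ≈ 8.587 < 16.74, λ₁ < 0.
The n=1 mode grows fastest (−λₙ is largest for n=1) → dominates.
Asymptotic: θ ~ c₁ sin(πx/1) e^{8.153t} (exponential growth at rate −λ₁ ≈ 8.153).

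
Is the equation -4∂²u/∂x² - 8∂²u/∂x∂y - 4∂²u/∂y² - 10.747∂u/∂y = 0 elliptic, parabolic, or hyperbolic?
Computing B² - 4AC with A = -4, B = -8, C = -4: discriminant = 0 (zero). Answer: parabolic.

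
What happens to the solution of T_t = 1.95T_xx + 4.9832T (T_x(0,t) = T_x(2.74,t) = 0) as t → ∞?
T grows unboundedly. With Neumann BCs the constant mode has diffusion eigenvalue 0, so any r > 0 makes it grow like e^(4.9832t); solution grows exponentially.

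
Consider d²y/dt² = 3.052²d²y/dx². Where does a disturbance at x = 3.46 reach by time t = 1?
Domain of influence: [0.408, 6.512]. Data at x = 3.46 spreads outward at speed 3.052.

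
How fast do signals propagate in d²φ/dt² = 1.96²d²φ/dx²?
Speed = 1.96. Information travels along characteristics x = x₀ ± 1.96t.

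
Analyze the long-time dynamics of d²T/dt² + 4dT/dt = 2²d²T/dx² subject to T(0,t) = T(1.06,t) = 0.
Long-time behavior: T → 0. Damping (γ=4) dissipates energy; oscillations decay exponentially.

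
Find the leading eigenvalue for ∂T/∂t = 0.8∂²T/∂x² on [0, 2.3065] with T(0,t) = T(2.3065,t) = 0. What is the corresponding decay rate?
Eigenvalues: λₙ = 0.8n²π²/2.3065².
First three modes:
  n=1: λ₁ = 0.8π²/2.3065² ≈ 1.484
  n=2: λ₂ = 3.2π²/2.3065² ≈ 5.937 (4× faster decay)
  n=3: λ₃ = 7.2π²/2.3065² ≈ 13.358 (9× faster decay)
As t → ∞, higher modes decay exponentially faster. The n=1 mode dominates: T ~ c₁ sin(πx/2.3065) e^{-λ₁t}.
Decay rate: λ₁ = 0.8π²/2.3065² ≈ 1.484.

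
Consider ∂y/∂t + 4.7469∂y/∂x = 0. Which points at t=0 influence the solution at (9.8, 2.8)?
A single point: x = -3.49132. The characteristic through (9.8, 2.8) is x - 4.7469t = const, so x = 9.8 - 4.7469·2.8 = -3.49132.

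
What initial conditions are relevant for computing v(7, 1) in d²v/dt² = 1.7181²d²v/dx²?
Domain of dependence: [5.2819, 8.7181]. Signals travel at speed 1.7181, so data within |x - 7| ≤ 1.7181·1 = 1.7181 can reach the point.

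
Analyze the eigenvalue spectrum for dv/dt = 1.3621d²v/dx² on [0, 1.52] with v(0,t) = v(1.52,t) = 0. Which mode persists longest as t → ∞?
Eigenvalues: λₙ = 1.3621n²π²/1.52².
First three modes:
  n=1: λ₁ = 1.3621π²/1.52² ≈ 5.819
  n=2: λ₂ = 5.4484π²/1.52² ≈ 23.275 (4× faster decay)
  n=3: λ₃ = 12.2589π²/1.52² ≈ 52.368 (9× faster decay)
As t → ∞, higher modes decay exponentially faster. The n=1 mode dominates: v ~ c₁ sin(πx/1.52) e^{-λ₁t}.
Decay rate: λ₁ = 1.3621π²/1.52² ≈ 5.819.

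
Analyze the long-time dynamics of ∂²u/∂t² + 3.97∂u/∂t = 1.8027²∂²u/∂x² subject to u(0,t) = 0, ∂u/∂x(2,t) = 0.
Long-time behavior: u → 0. Damping (γ=3.97) dissipates energy; oscillations decay exponentially.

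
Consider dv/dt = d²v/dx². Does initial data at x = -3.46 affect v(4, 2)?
Yes, for any finite x. The heat equation has infinite propagation speed, so all initial data affects all points at any t > 0.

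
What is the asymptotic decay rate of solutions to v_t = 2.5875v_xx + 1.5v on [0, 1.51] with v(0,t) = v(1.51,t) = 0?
Eigenvalues: λₙ = 2.5875n²π²/1.51² - 1.5.
First three modes:
  n=1: λ₁ = 2.5875π²/1.51² - 1.5 ≈ 9.7
  n=2: λ₂ = 10.35π²/1.51² - 1.5 ≈ 43.301
  n=3: λ₃ = 23.2875π²/1.51² - 1.5 ≈ 99.302
Since 2.5875π²/1.51² ≈ 11.2 > 1.5, all λₙ > 0.
The n=1 mode decays slowest → dominates as t → ∞.
Asymptotic: v ~ c₁ sin(πx/1.51) e^{-λ₁t} with decay rate λ₁ ≈ 9.7.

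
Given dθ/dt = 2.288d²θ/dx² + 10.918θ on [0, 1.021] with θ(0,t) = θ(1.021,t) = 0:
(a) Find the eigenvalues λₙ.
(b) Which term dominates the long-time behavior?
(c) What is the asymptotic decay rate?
Eigenvalues: λₙ = 2.288n²π²/1.021² - 10.918.
First three modes:
  n=1: λ₁ = 2.288π²/1.021² - 10.918 ≈ 10.744
  n=2: λ₂ = 9.152π²/1.021² - 10.918 ≈ 75.731
  n=3: λ₃ = 20.592π²/1.021² - 10.918 ≈ 184.043
Since 2.288π²/1.021² ≈ 21.662 > 10.918, all λₙ > 0.
The n=1 mode decays slowest → dominates as t → ∞.
Asymptotic: θ ~ c₁ sin(πx/1.021) e^{-λ₁t} with decay rate λ₁ ≈ 10.744.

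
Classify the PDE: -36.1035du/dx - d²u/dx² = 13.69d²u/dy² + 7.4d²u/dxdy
Rewriting in standard form: -d²u/dx² - 7.4d²u/dxdy - 13.69d²u/dy² - 36.1035du/dx = 0. A = -1, B = -7.4, C = -13.69. Discriminant B² - 4AC = 0. Since 0 = 0, parabolic.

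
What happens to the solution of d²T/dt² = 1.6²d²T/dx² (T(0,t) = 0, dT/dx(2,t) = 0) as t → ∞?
T oscillates (no decay). Energy is conserved; the solution oscillates indefinitely as standing waves.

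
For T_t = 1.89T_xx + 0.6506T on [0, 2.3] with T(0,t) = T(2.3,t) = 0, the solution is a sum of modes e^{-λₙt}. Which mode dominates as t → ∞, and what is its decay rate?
Eigenvalues: λₙ = 1.89n²π²/2.3² - 0.6506.
First three modes:
  n=1: λ₁ = 1.89π²/2.3² - 0.6506 ≈ 2.876
  n=2: λ₂ = 7.56π²/2.3² - 0.6506 ≈ 13.454
  n=3: λ₃ = 17.01π²/2.3² - 0.6506 ≈ 31.085
Since 1.89π²/2.3² ≈ 3.526 > 0.6506, all λₙ > 0.
The n=1 mode decays slowest → dominates as t → ∞.
Asymptotic: T ~ c₁ sin(πx/2.3) e^{-λ₁t} with decay rate λ₁ ≈ 2.876.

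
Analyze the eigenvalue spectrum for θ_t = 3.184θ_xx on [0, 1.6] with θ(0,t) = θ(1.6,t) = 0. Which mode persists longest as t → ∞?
Eigenvalues: λₙ = 3.184n²π²/1.6².
First three modes:
  n=1: λ₁ = 3.184π²/1.6² ≈ 12.275
  n=2: λ₂ = 12.736π²/1.6² ≈ 49.101 (4× faster decay)
  n=3: λ₃ = 28.656π²/1.6² ≈ 110.478 (9× faster decay)
As t → ∞, higher modes decay exponentially faster. The n=1 mode dominates: θ ~ c₁ sin(πx/1.6) e^{-λ₁t}.
Decay rate: λ₁ = 3.184π²/1.6² ≈ 12.275.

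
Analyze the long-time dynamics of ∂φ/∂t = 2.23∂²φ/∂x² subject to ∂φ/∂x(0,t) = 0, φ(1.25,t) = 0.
Long-time behavior: φ → 0. Heat escapes through the Dirichlet boundary.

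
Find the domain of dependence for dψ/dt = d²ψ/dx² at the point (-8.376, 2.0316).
The entire real line. The heat equation has infinite propagation speed: any initial disturbance instantly affects all points (though exponentially small far away).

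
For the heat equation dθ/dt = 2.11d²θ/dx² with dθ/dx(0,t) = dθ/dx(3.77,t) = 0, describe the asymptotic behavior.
θ → constant (steady state). Heat is conserved (no flux at boundaries); solution approaches the spatial average.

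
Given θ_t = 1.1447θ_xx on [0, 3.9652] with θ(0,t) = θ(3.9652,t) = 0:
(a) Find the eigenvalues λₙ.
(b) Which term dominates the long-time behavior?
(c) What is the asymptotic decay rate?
Eigenvalues: λₙ = 1.1447n²π²/3.9652².
First three modes:
  n=1: λ₁ = 1.1447π²/3.9652² ≈ 0.719
  n=2: λ₂ = 4.5788π²/3.9652² ≈ 2.874 (4× faster decay)
  n=3: λ₃ = 10.3023π²/3.9652² ≈ 6.467 (9× faster decay)
As t → ∞, higher modes decay exponentially faster. The n=1 mode dominates: θ ~ c₁ sin(πx/3.9652) e^{-λ₁t}.
Decay rate: λ₁ = 1.1447π²/3.9652² ≈ 0.719.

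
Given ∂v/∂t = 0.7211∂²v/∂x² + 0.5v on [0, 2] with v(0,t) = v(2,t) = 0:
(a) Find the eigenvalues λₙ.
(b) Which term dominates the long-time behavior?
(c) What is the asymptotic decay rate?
Eigenvalues: λₙ = 0.7211n²π²/2² - 0.5.
First three modes:
  n=1: λ₁ = 0.7211π²/2² - 0.5 ≈ 1.279
  n=2: λ₂ = 2.8844π²/2² - 0.5 ≈ 6.617
  n=3: λ₃ = 6.4899π²/2² - 0.5 ≈ 15.513
Since 0.7211π²/2² ≈ 1.779 > 0.5, all λₙ > 0.
The n=1 mode decays slowest → dominates as t → ∞.
Asymptotic: v ~ c₁ sin(πx/2) e^{-λ₁t} with decay rate λ₁ ≈ 1.279.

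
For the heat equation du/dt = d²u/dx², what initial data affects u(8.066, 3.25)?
The entire real line. The heat equation has infinite propagation speed: any initial disturbance instantly affects all points (though exponentially small far away).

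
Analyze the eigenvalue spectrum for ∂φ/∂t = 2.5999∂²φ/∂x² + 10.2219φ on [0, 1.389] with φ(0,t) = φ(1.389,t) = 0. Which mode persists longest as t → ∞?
Eigenvalues: λₙ = 2.5999n²π²/1.389² - 10.2219.
First three modes:
  n=1: λ₁ = 2.5999π²/1.389² - 10.2219 ≈ 3.078
  n=2: λ₂ = 10.3996π²/1.389² - 10.2219 ≈ 42.978
  n=3: λ₃ = 23.3991π²/1.389² - 10.2219 ≈ 109.478
Since 2.5999π²/1.389² ≈ 13.3 > 10.2219, all λₙ > 0.
The n=1 mode decays slowest → dominates as t → ∞.
Asymptotic: φ ~ c₁ sin(πx/1.389) e^{-λ₁t} with decay rate λ₁ ≈ 3.078.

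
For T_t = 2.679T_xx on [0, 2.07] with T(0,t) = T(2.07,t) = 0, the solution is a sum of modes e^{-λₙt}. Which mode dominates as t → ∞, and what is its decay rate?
Eigenvalues: λₙ = 2.679n²π²/2.07².
First three modes:
  n=1: λ₁ = 2.679π²/2.07² ≈ 6.171
  n=2: λ₂ = 10.716π²/2.07² ≈ 24.683 (4× faster decay)
  n=3: λ₃ = 24.111π²/2.07² ≈ 55.536 (9× faster decay)
As t → ∞, higher modes decay exponentially faster. The n=1 mode dominates: T ~ c₁ sin(πx/2.07) e^{-λ₁t}.
Decay rate: λ₁ = 2.679π²/2.07² ≈ 6.171.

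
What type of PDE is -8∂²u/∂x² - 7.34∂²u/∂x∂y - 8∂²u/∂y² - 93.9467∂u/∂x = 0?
With A = -8, B = -7.34, C = -8, the discriminant is -202.1244. This is an elliptic PDE.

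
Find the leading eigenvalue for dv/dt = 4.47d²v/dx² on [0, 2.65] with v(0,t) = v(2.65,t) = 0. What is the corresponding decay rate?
Eigenvalues: λₙ = 4.47n²π²/2.65².
First three modes:
  n=1: λ₁ = 4.47π²/2.65² ≈ 6.282
  n=2: λ₂ = 17.88π²/2.65² ≈ 25.129 (4× faster decay)
  n=3: λ₃ = 40.23π²/2.65² ≈ 56.54 (9× faster decay)
As t → ∞, higher modes decay exponentially faster. The n=1 mode dominates: v ~ c₁ sin(πx/2.65) e^{-λ₁t}.
Decay rate: λ₁ = 4.47π²/2.65² ≈ 6.282.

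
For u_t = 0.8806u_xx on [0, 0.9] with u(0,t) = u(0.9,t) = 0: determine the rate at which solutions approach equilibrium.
Eigenvalues: λₙ = 0.8806n²π²/0.9².
First three modes:
  n=1: λ₁ = 0.8806π²/0.9² ≈ 10.73
  n=2: λ₂ = 3.5224π²/0.9² ≈ 42.919 (4× faster decay)
  n=3: λ₃ = 7.9254π²/0.9² ≈ 96.569 (9× faster decay)
As t → ∞, higher modes decay exponentially faster. The n=1 mode dominates: u ~ c₁ sin(πx/0.9) e^{-λ₁t}.
Decay rate: λ₁ = 0.8806π²/0.9² ≈ 10.73.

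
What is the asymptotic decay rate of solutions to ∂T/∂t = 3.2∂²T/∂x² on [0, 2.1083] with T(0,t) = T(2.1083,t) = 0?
Eigenvalues: λₙ = 3.2n²π²/2.1083².
First three modes:
  n=1: λ₁ = 3.2π²/2.1083² ≈ 7.105
  n=2: λ₂ = 12.8π²/2.1083² ≈ 28.421 (4× faster decay)
  n=3: λ₃ = 28.8π²/2.1083² ≈ 63.948 (9× faster decay)
As t → ∞, higher modes decay exponentially faster. The n=1 mode dominates: T ~ c₁ sin(πx/2.1083) e^{-λ₁t}.
Decay rate: λ₁ = 3.2π²/2.1083² ≈ 7.105.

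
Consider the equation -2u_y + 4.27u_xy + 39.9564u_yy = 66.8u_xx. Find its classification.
Rewriting in standard form: -66.8u_xx + 4.27u_xy + 39.9564u_yy - 2u_y = 0. Hyperbolic. (A = -66.8, B = 4.27, C = 39.9564 gives B² - 4AC = 10694.58298.)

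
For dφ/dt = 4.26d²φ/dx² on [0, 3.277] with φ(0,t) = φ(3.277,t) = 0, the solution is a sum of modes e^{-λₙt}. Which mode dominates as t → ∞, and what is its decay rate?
Eigenvalues: λₙ = 4.26n²π²/3.277².
First three modes:
  n=1: λ₁ = 4.26π²/3.277² ≈ 3.915
  n=2: λ₂ = 17.04π²/3.277² ≈ 15.661 (4× faster decay)
  n=3: λ₃ = 38.34π²/3.277² ≈ 35.237 (9× faster decay)
As t → ∞, higher modes decay exponentially faster. The n=1 mode dominates: φ ~ c₁ sin(πx/3.277) e^{-λ₁t}.
Decay rate: λ₁ = 4.26π²/3.277² ≈ 3.915.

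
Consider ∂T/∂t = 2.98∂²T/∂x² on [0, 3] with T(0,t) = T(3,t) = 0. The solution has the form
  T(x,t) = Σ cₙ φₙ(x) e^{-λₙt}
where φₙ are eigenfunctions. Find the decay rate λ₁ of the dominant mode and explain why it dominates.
Eigenvalues: λₙ = 2.98n²π²/3².
First three modes:
  n=1: λ₁ = 2.98π²/3² ≈ 3.268
  n=2: λ₂ = 11.92π²/3² ≈ 13.072 (4× faster decay)
  n=3: λ₃ = 26.82π²/3² ≈ 29.411 (9× faster decay)
As t → ∞, higher modes decay exponentially faster. The n=1 mode dominates: T ~ c₁ sin(πx/3) e^{-λ₁t}.
Decay rate: λ₁ = 2.98π²/3² ≈ 3.268.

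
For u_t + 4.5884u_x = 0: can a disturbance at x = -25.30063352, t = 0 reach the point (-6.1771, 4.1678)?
Yes. The characteristic through (-6.1771, 4.1678) passes through x = -25.30063352.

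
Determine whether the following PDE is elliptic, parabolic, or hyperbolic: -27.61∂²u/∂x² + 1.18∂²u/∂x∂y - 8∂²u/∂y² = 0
Coefficients: A = -27.61, B = 1.18, C = -8. B² - 4AC = -882.1276, which is negative, so the equation is elliptic.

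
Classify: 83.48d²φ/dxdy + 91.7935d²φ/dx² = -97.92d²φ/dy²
Rewriting in standard form: 91.7935d²φ/dx² + 83.48d²φ/dxdy + 97.92d²φ/dy² = 0. Elliptic (discriminant = -28984.76768).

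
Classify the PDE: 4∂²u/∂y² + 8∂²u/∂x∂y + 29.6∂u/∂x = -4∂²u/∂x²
Rewriting in standard form: 4∂²u/∂x² + 8∂²u/∂x∂y + 4∂²u/∂y² + 29.6∂u/∂x = 0. A = 4, B = 8, C = 4. Discriminant B² - 4AC = 0. Since 0 = 0, parabolic.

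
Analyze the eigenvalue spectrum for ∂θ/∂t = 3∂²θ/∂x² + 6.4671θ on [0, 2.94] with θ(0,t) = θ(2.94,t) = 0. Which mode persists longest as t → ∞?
Eigenvalues: λₙ = 3n²π²/2.94² - 6.4671.
First three modes:
  n=1: λ₁ = 3π²/2.94² - 6.4671 ≈ -3.042
  n=2: λ₂ = 12π²/2.94² - 6.4671 ≈ 7.235
  n=3: λ₃ = 27π²/2.94² - 6.4671 ≈ 24.363
Since 3π²/2.94² ≈ 3.426 < 6.4671, λ₁ < 0.
The n=1 mode grows fastest (−λₙ is largest for n=1) → dominates.
Asymptotic: θ ~ c₁ sin(πx/2.94) e^{3.042t} (exponential growth at rate −λ₁ ≈ 3.042).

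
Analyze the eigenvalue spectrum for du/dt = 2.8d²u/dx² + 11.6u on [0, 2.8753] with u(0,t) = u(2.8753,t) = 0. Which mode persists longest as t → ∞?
Eigenvalues: λₙ = 2.8n²π²/2.8753² - 11.6.
First three modes:
  n=1: λ₁ = 2.8π²/2.8753² - 11.6 ≈ -8.257
  n=2: λ₂ = 11.2π²/2.8753² - 11.6 ≈ 1.771
  n=3: λ₃ = 25.2π²/2.8753² - 11.6 ≈ 18.484
Since 2.8π²/2.8753² ≈ 3.343 < 11.6, λ₁ < 0.
The n=1 mode grows fastest (−λₙ is largest for n=1) → dominates.
Asymptotic: u ~ c₁ sin(πx/2.8753) e^{8.257t} (exponential growth at rate −λ₁ ≈ 8.257).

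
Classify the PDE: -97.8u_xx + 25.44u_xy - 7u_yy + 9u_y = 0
A = -97.8, B = 25.44, C = -7. Discriminant B² - 4AC = -2091.2064. Since -2091.2064 < 0, elliptic.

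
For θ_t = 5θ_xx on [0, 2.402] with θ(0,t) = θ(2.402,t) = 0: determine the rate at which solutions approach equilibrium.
Eigenvalues: λₙ = 5n²π²/2.402².
First three modes:
  n=1: λ₁ = 5π²/2.402² ≈ 8.553
  n=2: λ₂ = 20π²/2.402² ≈ 34.212 (4× faster decay)
  n=3: λ₃ = 45π²/2.402² ≈ 76.978 (9× faster decay)
As t → ∞, higher modes decay exponentially faster. The n=1 mode dominates: θ ~ c₁ sin(πx/2.402) e^{-λ₁t}.
Decay rate: λ₁ = 5π²/2.402² ≈ 8.553.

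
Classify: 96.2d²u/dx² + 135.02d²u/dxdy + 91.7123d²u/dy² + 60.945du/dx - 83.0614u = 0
Elliptic (discriminant = -17060.49264).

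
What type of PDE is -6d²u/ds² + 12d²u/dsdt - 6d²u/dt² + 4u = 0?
With A = -6, B = 12, C = -6, the discriminant is 0. This is a parabolic PDE.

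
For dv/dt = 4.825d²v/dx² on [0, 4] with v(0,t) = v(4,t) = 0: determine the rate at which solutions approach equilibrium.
Eigenvalues: λₙ = 4.825n²π²/4².
First three modes:
  n=1: λ₁ = 4.825π²/4² ≈ 2.976
  n=2: λ₂ = 19.3π²/4² ≈ 11.905 (4× faster decay)
  n=3: λ₃ = 43.425π²/4² ≈ 26.787 (9× faster decay)
As t → ∞, higher modes decay exponentially faster. The n=1 mode dominates: v ~ c₁ sin(πx/4) e^{-λ₁t}.
Decay rate: λ₁ = 4.825π²/4² ≈ 2.976.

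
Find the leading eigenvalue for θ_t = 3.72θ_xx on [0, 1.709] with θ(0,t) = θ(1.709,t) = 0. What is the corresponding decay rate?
Eigenvalues: λₙ = 3.72n²π²/1.709².
First three modes:
  n=1: λ₁ = 3.72π²/1.709² ≈ 12.571
  n=2: λ₂ = 14.88π²/1.709² ≈ 50.283 (4× faster decay)
  n=3: λ₃ = 33.48π²/1.709² ≈ 113.136 (9× faster decay)
As t → ∞, higher modes decay exponentially faster. The n=1 mode dominates: θ ~ c₁ sin(πx/1.709) e^{-λ₁t}.
Decay rate: λ₁ = 3.72π²/1.709² ≈ 12.571.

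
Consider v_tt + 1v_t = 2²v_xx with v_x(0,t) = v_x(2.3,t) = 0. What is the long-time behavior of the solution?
As t → ∞, v → constant (steady state). Damping (γ=1) dissipates the nonconstant modes; with Neumann BCs the spatial average obeys M''+γM'=0 and tends to a finite limit.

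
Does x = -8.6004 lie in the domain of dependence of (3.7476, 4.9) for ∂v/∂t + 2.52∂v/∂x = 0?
Yes. The characteristic through (3.7476, 4.9) passes through x = -8.6004.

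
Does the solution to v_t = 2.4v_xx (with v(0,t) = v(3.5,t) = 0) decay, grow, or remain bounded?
v → 0. Heat diffuses out through both boundaries.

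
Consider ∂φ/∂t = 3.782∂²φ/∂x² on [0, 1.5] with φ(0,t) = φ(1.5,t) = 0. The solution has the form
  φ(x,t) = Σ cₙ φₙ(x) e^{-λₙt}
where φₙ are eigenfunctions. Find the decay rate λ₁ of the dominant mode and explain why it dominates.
Eigenvalues: λₙ = 3.782n²π²/1.5².
First three modes:
  n=1: λ₁ = 3.782π²/1.5² ≈ 16.59
  n=2: λ₂ = 15.128π²/1.5² ≈ 66.359 (4× faster decay)
  n=3: λ₃ = 34.038π²/1.5² ≈ 149.307 (9× faster decay)
As t → ∞, higher modes decay exponentially faster. The n=1 mode dominates: φ ~ c₁ sin(πx/1.5) e^{-λ₁t}.
Decay rate: λ₁ = 3.782π²/1.5² ≈ 16.59.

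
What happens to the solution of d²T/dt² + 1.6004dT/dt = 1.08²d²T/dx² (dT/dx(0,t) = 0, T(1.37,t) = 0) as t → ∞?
T → 0. Damping (γ=1.6004) dissipates energy; oscillations decay exponentially.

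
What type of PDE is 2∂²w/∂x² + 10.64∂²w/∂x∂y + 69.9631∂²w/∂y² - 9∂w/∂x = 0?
With A = 2, B = 10.64, C = 69.9631, the discriminant is -446.4952. This is an elliptic PDE.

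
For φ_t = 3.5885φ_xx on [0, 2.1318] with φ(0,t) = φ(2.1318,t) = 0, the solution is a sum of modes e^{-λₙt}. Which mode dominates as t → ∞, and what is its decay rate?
Eigenvalues: λₙ = 3.5885n²π²/2.1318².
First three modes:
  n=1: λ₁ = 3.5885π²/2.1318² ≈ 7.793
  n=2: λ₂ = 14.354π²/2.1318² ≈ 31.173 (4× faster decay)
  n=3: λ₃ = 32.2965π²/2.1318² ≈ 70.139 (9× faster decay)
As t → ∞, higher modes decay exponentially faster. The n=1 mode dominates: φ ~ c₁ sin(πx/2.1318) e^{-λ₁t}.
Decay rate: λ₁ = 3.5885π²/2.1318² ≈ 7.793.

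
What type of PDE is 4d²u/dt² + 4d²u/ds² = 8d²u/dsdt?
Rewriting in standard form: 4d²u/ds² - 8d²u/dsdt + 4d²u/dt² = 0. With A = 4, B = -8, C = 4, the discriminant is 0. This is a parabolic PDE.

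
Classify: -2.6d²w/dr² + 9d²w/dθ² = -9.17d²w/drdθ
Rewriting in standard form: -2.6d²w/dr² + 9.17d²w/drdθ + 9d²w/dθ² = 0. Hyperbolic (discriminant = 177.6889).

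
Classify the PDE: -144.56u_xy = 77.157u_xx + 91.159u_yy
Rewriting in standard form: -77.157u_xx - 144.56u_xy - 91.159u_yy = 0. A = -77.157, B = -144.56, C = -91.159. Discriminant B² - 4AC = -7236.626252. Since -7236.626252 < 0, elliptic.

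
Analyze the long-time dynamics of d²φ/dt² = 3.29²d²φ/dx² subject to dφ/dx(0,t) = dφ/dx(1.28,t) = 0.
Long-time behavior: φ oscillates about a mean that drifts linearly in t (generically unbounded; no decay). There is no damping, so the nonconstant modes persist as standing waves (energy conserved, no decay). But with Neumann conditions at both ends the constant mode has eigenvalue 0: the spatial mean M(t) of φ satisfies M'' = 0, so M(t) = M(0) + M'(0)·t. Unless the initial velocity has zero mean (∫φ_t(x,0)dx = 0), the solution grows linearly in t (unbounded, though not exponentially); if it does have zero mean, the solution stays bounded and simply oscillates.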